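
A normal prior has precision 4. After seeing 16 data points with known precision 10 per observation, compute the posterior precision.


In the conjugate normal model, precisions add:
tau_posterior = tau_prior + n * tau_data
= 4 + 16*10 = 164

164


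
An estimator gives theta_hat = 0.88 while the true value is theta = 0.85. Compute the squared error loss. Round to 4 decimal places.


The squared error loss is (theta_hat - theta)^2
= (0.88 - 0.85)^2
= (0.03)^2 = 0.0009

0.0009


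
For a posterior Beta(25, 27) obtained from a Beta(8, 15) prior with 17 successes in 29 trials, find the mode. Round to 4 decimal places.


Mode = (alpha - 1) / (alpha + beta - 2)
= 24 / 50
= 0.48

0.48


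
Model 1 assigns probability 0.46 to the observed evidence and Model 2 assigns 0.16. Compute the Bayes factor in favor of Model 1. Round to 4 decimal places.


BF = P(data|M1) / P(data|M2)
= 0.46 / 0.16 = 2.875

2.875


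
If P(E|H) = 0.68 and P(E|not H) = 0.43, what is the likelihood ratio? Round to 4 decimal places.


Likelihood ratio = P(E|H) / P(E|not H)
= 0.68 / 0.43
= 1.5814

1.5814


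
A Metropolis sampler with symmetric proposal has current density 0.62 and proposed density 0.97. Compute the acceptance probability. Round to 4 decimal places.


For symmetric proposals, acceptance = min(1, pi(x*)/pi(x))
= min(1, 0.97/0.62)
= min(1, 1.5645) = 1.0

1.0


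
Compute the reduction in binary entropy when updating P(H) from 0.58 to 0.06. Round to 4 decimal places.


H_before = -p*log2(p) - (1-p)*log2(1-p) for p=0.58: 0.9815
H_after for p=0.06: 0.3274
Reduction = 0.9815 - 0.3274 = 0.654

0.654


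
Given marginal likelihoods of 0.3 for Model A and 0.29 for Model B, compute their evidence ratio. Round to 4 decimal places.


Ratio = ML(A) / ML(B) = 0.3/0.29
= 1.0345

1.0345


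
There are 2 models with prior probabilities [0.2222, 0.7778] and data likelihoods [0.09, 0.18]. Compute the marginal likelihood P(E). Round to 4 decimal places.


P(E) = sum over models of P(M_i) * P(E|M_i)
= 0.2222*0.09 + 0.7778*0.18
= 0.16

0.16


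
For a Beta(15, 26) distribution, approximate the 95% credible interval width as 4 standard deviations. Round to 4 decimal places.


Variance of Beta(a,b) = ab / ((a+b)^2 * (a+b+1))
= 15*26 / ((41)^2 * 42)
= 0.0055
SD = sqrt(0.0055) = 0.0743
Width = 4 * SD = 0.2973

0.2973


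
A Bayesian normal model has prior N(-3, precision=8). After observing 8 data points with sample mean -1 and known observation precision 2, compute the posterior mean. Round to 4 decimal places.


Posterior mean = (prior_precision * prior_mean + n * data_precision * data_mean) / (prior_precision + n * data_precision)
Numerator = 8*-3 + 8*2*-1 = -40
Denominator = 8 + 8*2 = 24
Posterior mean = -1.6667

-1.6667


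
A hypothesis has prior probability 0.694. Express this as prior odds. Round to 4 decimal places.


Odds = P(H) / P(not H) = 0.694 / 0.306
= 2.268

2.268


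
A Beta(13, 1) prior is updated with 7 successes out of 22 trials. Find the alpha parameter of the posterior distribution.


In the Beta-Binomial conjugate update:
alpha_post = alpha_prior + successes
= 13 + 7
= 20

20


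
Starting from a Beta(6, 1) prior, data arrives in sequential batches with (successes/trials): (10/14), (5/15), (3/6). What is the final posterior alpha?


In sequential Bayesian updating, we sum all successes.
Total successes = 18
Final alpha = 6 + 18 = 24

24


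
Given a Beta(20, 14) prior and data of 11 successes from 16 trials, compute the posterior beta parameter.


Number of failures = 16 - 11 = 5
Posterior beta = 14 + 5 = 19

19


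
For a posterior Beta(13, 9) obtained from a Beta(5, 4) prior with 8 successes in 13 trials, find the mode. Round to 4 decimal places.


Mode = (alpha - 1) / (alpha + beta - 2)
= 12 / 20
= 0.6

0.6


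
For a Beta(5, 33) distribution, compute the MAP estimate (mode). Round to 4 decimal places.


MAP = mode = (a-1)/(a+b-2)
= (5-1)/(5+33-2)
= 4/36 = 0.1111

0.1111


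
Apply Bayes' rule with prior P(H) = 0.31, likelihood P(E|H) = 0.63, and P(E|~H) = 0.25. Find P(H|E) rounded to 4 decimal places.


Step 1: Compute marginal P(E) = P(E|H)P(H) + P(E|~H)P(~H)
= 0.63*0.31 + 0.25*0.69 = 0.3678
Step 2: P(H|E) = P(E|H)P(H)/P(E) = 0.1953/0.3678
= 0.531

0.531


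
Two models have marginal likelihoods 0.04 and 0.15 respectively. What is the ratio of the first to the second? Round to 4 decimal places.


Evidence ratio = 0.04 / 0.15
= 0.2667

0.2667


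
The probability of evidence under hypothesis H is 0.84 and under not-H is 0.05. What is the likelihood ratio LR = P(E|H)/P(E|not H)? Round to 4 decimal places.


LR = 0.84 / 0.05
= 16.8

16.8


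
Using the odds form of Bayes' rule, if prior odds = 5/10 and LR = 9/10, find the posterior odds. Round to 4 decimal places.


Bayes' rule in odds form: posterior odds = prior odds * LR
= (5 * 9) / (10 * 10)
= 45/100 = 0.45

0.45


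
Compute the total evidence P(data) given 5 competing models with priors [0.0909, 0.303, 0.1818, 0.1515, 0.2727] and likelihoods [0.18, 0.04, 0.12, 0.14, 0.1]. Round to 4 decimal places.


Marginal likelihood = sum P(model_i) * P(data|model_i)
Model 1: 0.0909 * 0.18 = 0.0164
Model 2: 0.303 * 0.04 = 0.0121
Model 3: 0.1818 * 0.12 = 0.0218
Model 4: 0.1515 * 0.14 = 0.0212
Model 5: 0.2727 * 0.1 = 0.0273
Total = 0.0988

0.0988


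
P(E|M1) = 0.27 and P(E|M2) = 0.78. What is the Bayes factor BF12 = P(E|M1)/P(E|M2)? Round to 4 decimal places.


Bayes factor BF12 = P(E|M1) / P(E|M2)
= 0.27 / 0.78
= 0.3462

0.3462


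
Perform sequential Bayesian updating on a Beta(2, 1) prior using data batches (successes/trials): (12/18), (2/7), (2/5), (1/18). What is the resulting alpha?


Accumulate successes: 17
Posterior alpha = prior alpha + sum of successes
= 2 + 17 = 19

19


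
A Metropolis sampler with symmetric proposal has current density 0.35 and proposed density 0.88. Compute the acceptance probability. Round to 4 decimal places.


For symmetric proposals, acceptance = min(1, pi(x*)/pi(x))
= min(1, 0.88/0.35)
= min(1, 2.5143) = 1.0

1.0


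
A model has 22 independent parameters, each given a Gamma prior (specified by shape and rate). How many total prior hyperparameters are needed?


Each Gamma prior needs 2 hyperparameters (shape and rate).
Total = 2 * 22 = 44

44


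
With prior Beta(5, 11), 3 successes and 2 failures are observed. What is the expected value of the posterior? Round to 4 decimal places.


Posterior = Beta(8, 13)
E[theta] = alpha/(alpha+beta)
= 8/21 = 0.381

0.381


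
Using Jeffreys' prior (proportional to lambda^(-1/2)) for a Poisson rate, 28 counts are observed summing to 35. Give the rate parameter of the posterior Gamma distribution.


Conjugate update: Gamma(prior_shape + S, prior_rate + n).
Prior shape = 0.5, prior rate = 0.
Posterior rate = 0 + n = 28

28.0


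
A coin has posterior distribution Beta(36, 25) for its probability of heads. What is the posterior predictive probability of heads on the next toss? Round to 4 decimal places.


Posterior predictive = E[theta] = alpha/(alpha+beta)
= 36/61
= 0.5902

0.5902


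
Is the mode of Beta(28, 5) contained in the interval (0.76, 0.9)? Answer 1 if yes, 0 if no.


Mode = (a-1)/(a+b-2) = 27/31 = 0.871
Interval: (0.76, 0.9)
Contains mode? 1

1


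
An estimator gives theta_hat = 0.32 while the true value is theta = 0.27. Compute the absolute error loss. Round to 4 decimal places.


The absolute error loss is |theta_hat - theta|
= |0.32 - 0.27|
= 0.05

0.05


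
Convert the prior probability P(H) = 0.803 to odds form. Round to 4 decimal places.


P(not H) = 1 - 0.803 = 0.197
Odds = 0.803 / 0.197 = 4.0761

4.0761


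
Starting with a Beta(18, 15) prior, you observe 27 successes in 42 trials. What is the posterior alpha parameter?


For a Beta-Binomial conjugate model:
Posterior alpha = prior alpha + number of successes
= 18 + 27 = 45

45


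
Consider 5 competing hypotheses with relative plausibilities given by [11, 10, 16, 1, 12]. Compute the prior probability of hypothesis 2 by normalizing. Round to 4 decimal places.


Sum of weights = 11 + 10 + 16 + 1 + 12 = 50
Normalized prior for H2 = 10 / 50
= 0.2

0.2


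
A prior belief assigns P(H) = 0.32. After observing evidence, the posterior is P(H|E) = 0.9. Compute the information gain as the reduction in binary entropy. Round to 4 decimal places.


H(prior) = -0.32*log2(0.32) - 0.68*log2(0.68)
= 0.9044
H(post) = -0.9*log2(0.9) - 0.1*log2(0.1)
= 0.469
IG = 0.9044 - 0.469 = 0.4354

0.4354


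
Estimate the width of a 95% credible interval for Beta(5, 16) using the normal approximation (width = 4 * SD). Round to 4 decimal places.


For Beta(a,b): Var = ab/((a+b)^2(a+b+1))
Var = 0.0082, SD = 0.0908
Approximate 95% CI width = 4 * 0.0908 = 0.3632

0.3632


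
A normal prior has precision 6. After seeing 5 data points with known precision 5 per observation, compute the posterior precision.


In the conjugate normal model, precisions add:
tau_posterior = tau_prior + n * tau_data
= 6 + 5*5 = 31

31


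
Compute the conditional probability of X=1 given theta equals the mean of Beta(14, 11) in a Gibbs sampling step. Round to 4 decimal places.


Mean of Beta(14, 11) = 0.56
P(X=1 | theta=0.56) = 0.56

0.56


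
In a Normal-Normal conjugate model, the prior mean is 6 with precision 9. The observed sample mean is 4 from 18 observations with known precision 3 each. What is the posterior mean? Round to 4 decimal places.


Posterior precision = tau0 + n*tau = 9 + 18*3 = 63
Posterior mean = (tau0*mu0 + n*tau*xbar) / posterior_precision
= (9*6 + 18*3*4) / 63
= 270 / 63 = 4.2857

4.2857


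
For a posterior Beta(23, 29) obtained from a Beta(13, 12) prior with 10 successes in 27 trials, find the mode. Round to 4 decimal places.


Mode = (alpha - 1) / (alpha + beta - 2)
= 22 / 50
= 0.44

0.44


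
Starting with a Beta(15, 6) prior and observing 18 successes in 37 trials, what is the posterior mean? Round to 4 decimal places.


Posterior parameters: alpha = 15 + 18 = 33
beta = 6 + 19 = 25
Posterior mean = alpha / (alpha + beta) = 33 / 58
= 0.569

0.569


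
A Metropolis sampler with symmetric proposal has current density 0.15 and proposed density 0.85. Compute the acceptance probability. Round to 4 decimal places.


For symmetric proposals, acceptance = min(1, pi(x*)/pi(x))
= min(1, 0.85/0.15)
= min(1, 5.6667) = 1.0

1.0


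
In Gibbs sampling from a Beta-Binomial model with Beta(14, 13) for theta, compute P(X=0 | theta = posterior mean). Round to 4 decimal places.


Posterior mean = alpha/(alpha+beta) = 14/27 = 0.5185
P(X=0|theta=mean) = 1 - theta = 0.4815

0.4815


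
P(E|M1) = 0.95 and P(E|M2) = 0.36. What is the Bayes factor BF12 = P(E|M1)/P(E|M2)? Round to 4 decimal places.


Bayes factor BF12 = P(E|M1) / P(E|M2)
= 0.95 / 0.36
= 2.6389

2.6389


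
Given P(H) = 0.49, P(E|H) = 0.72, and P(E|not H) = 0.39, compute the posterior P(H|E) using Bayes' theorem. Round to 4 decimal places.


By Bayes' theorem: P(H|E) = P(E|H)*P(H) / P(E)
P(E) = P(E|H)*P(H) + P(E|not H)*P(not H)
P(E) = 0.72*0.49 + 0.39*0.51 = 0.5517
P(H|E) = 0.72*0.49 / 0.5517 = 0.6395

0.6395


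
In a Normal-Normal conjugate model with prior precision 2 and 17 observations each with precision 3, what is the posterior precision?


Posterior precision = prior precision + n * observation precision
= 2 + 17 * 3
= 2 + 51 = 53

53


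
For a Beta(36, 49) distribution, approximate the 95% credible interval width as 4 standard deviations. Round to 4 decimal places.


Variance of Beta(a,b) = ab / ((a+b)^2 * (a+b+1))
= 36*49 / ((85)^2 * 86)
= 0.0028
SD = sqrt(0.0028) = 0.0533
Width = 4 * SD = 0.2131

0.2131


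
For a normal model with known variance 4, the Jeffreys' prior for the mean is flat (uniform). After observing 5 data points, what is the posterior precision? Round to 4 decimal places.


Jeffreys' prior for normal mean (known variance) is flat.
Prior precision = 0.
Posterior precision = prior_prec + n/sigma^2 = 0 + 5/4
= 1.25

1.25


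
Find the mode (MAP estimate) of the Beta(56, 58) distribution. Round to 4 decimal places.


For Beta(a,b) with a,b > 1:
Mode = (a-1)/(a+b-2) = (56-1)/(114-2)
= 55/112 = 0.4911

0.4911


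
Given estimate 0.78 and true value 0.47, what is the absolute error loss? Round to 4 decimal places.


Absolute error = |estimate - true|
= |0.31| = 0.31

0.31


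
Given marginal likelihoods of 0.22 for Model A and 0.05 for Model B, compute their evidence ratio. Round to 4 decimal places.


Ratio = ML(A) / ML(B) = 0.22/0.05
= 4.4

4.4


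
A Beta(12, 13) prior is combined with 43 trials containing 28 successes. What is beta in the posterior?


In conjugate updating:
beta_posterior = beta_prior + (n - k)
= 13 + (43 - 28)
= 13 + 15 = 28

28


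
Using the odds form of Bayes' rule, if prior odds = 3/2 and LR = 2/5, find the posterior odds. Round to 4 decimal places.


Bayes' rule in odds form: posterior odds = prior odds * LR
= (3 * 2) / (2 * 5)
= 6/10 = 0.6

0.6


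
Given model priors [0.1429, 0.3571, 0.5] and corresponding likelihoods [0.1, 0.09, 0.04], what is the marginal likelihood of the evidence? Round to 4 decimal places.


P(E) = sum_i P(M_i) P(E|M_i)
= 0.0143 + 0.0321 + 0.02
= 0.0664

0.0664


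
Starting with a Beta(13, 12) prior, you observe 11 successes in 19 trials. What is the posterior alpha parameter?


For a Beta-Binomial conjugate model:
Posterior alpha = prior alpha + number of successes
= 13 + 11 = 24

24


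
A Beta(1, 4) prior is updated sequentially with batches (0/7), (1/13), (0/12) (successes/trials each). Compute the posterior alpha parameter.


Sequential conjugate updating is equivalent to a single batch update.
Total successes across all batches = 1
alpha_posterior = alpha_prior + total_successes = 1 + 1
= 2

2


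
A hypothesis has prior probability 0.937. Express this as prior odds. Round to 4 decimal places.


Odds = P(H) / P(not H) = 0.937 / 0.063
= 14.873

14.873


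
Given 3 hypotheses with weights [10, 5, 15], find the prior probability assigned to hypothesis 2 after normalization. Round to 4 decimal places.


To normalize, divide each weight by the sum of all weights.
Sum = 30
Prior(H2) = 5/30 = 0.1667

0.1667


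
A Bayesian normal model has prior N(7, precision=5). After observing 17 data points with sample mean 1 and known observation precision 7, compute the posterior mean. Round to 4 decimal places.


Posterior mean = (prior_precision * prior_mean + n * data_precision * data_mean) / (prior_precision + n * data_precision)
Numerator = 5*7 + 17*7*1 = 154
Denominator = 5 + 17*7 = 124
Posterior mean = 1.2419

1.2419


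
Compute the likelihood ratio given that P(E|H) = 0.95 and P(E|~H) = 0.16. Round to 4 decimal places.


LR = P(E|H) / P(E|~H)
= 0.95 / 0.16 = 5.9375

5.9375


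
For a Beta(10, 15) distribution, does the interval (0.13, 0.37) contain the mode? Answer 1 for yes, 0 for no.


Mode of Beta(a,b) = (a-1)/(a+b-2)
= (10-1)/(10+15-2) = 0.3913
Check: 0.13 <= 0.3913 <= 0.37?
Result: 0

0


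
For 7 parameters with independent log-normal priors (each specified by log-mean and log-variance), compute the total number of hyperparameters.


A log-normal prior has 2 hyperparameters per parameter.
Total = 7 * 2 = 14

14


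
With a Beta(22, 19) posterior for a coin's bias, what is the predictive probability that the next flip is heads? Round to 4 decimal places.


The predictive probability equals the posterior mean.
P(next = heads) = alpha / (alpha + beta)
= 22 / 41 = 0.5366

0.5366


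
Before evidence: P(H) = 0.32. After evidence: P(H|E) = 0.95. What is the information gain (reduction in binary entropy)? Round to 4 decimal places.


Prior entropy = 0.9044
Posterior entropy = 0.2864
Information gain = 0.9044 - 0.2864 = 0.618

0.618


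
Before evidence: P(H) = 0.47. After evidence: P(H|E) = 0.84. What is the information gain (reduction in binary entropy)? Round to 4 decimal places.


Prior entropy = 0.9974
Posterior entropy = 0.6343
Information gain = 0.9974 - 0.6343 = 0.3631

0.3631


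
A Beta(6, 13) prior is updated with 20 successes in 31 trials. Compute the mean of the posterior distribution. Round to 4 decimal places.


After update: Beta(26, 24)
Mean = 26 / (26 + 24) = 26 / 50
= 0.52

0.52


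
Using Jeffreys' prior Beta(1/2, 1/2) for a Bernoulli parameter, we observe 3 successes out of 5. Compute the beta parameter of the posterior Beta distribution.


Conjugate update: Beta(0.5 + k, 0.5 + n - k).
k = 3, n - k = 2
Posterior beta = 0.5 + (n - k) = 0.5 + 2 = 2.5

2.5


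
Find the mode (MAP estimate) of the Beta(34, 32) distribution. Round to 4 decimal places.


For Beta(a,b) with a,b > 1:
Mode = (a-1)/(a+b-2) = (34-1)/(66-2)
= 33/64 = 0.5156

0.5156


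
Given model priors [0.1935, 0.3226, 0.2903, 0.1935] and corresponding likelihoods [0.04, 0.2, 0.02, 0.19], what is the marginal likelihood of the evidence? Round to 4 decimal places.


P(E) = sum_i P(M_i) P(E|M_i)
= 0.0077 + 0.0645 + 0.0058 + 0.0368
= 0.1148

0.1148


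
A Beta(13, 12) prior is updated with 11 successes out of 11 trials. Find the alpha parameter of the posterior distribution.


In the Beta-Binomial conjugate update:
alpha_post = alpha_prior + successes
= 13 + 11
= 24

24


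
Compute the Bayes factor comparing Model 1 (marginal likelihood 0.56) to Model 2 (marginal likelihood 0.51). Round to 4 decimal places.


BF12 = marginal likelihood of M1 / marginal likelihood of M2
= 0.56/0.51
= 1.098

1.098


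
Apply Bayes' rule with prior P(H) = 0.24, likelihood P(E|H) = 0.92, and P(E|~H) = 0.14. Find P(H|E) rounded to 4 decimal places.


Step 1: Compute marginal P(E) = P(E|H)P(H) + P(E|~H)P(~H)
= 0.92*0.24 + 0.14*0.76 = 0.3272
Step 2: P(H|E) = P(E|H)P(H)/P(E) = 0.2208/0.3272
= 0.6748

0.6748


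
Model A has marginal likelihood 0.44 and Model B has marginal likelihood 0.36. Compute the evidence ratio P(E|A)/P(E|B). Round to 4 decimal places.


Evidence ratio = P(E|A) / P(E|B)
= 0.44 / 0.36
= 1.2222

1.2222


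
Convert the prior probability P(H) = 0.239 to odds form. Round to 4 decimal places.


P(not H) = 1 - 0.239 = 0.761
Odds = 0.239 / 0.761 = 0.3141

0.3141


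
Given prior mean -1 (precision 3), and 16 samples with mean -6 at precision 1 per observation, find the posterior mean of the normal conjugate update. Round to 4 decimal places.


The posterior mean is a precision-weighted average of prior and data.
Post. prec. = 3 + 16 = 19
Post. mean = (-3 + -96)/19 = -99/19 = -5.2105

-5.2105


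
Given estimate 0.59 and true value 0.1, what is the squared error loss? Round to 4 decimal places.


Squared error = (estimate - true)^2
Difference = 0.49
Loss = 0.49^2 = 0.2401

0.2401


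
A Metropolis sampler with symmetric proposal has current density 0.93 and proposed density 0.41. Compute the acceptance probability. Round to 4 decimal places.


For symmetric proposals, acceptance = min(1, pi(x*)/pi(x))
= min(1, 0.41/0.93)
= min(1, 0.4409) = 0.4409

0.4409


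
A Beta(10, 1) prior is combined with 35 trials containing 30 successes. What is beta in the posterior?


In conjugate updating:
beta_posterior = beta_prior + (n - k)
= 1 + (35 - 30)
= 1 + 5 = 6

6


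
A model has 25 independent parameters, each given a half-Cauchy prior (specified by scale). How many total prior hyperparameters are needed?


Each half-Cauchy prior needs 1 hyperparameter (scale).
Total = 1 * 25 = 25

25


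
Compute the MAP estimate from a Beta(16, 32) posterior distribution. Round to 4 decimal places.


MAP = mode of Beta distribution
= (alpha - 1)/(alpha + beta - 2)
= (16-1)/(16+32-2)
= 15/46 = 0.3261

0.3261


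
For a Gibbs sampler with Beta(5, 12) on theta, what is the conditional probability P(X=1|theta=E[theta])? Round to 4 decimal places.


E[theta] = 5/(5+12) = 0.2941
P(X=1|theta) = theta = 0.2941

0.2941


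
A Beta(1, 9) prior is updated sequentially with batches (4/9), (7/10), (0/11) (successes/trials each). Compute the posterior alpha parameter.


Sequential conjugate updating is equivalent to a single batch update.
Total successes across all batches = 11
alpha_posterior = alpha_prior + total_successes = 1 + 11
= 12

12


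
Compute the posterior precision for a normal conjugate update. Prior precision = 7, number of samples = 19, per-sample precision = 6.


tau_post = tau_0 + n * tau
= 7 + 19 * 6 = 121

121


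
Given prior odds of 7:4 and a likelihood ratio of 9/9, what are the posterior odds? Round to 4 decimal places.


Posterior odds = prior odds * LR
Prior odds = 7/4 = 1.75
LR = 9/9 = 1.0
Posterior odds = 1.75 * 1.0 = 1.75

1.75


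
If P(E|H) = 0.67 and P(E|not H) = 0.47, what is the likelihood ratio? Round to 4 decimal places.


Likelihood ratio = P(E|H) / P(E|not H)
= 0.67 / 0.47
= 1.4255

1.4255


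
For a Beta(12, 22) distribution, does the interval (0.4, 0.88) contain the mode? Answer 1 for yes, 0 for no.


Mode of Beta(a,b) = (a-1)/(a+b-2)
= (12-1)/(12+22-2) = 0.3438
Check: 0.4 <= 0.3438 <= 0.88?
Result: 0

0


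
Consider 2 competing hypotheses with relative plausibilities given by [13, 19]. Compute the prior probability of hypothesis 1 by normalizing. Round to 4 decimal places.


Sum of weights = 13 + 19 = 32
Normalized prior for H1 = 13 / 32
= 0.4062

0.4062


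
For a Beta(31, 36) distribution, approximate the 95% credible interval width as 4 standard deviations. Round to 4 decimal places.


Variance of Beta(a,b) = ab / ((a+b)^2 * (a+b+1))
= 31*36 / ((67)^2 * 68)
= 0.0037
SD = sqrt(0.0037) = 0.0605
Width = 4 * SD = 0.2419

0.2419


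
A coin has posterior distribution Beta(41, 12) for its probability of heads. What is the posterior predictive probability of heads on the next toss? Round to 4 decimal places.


Posterior predictive = E[theta] = alpha/(alpha+beta)
= 41/53
= 0.7736

0.7736


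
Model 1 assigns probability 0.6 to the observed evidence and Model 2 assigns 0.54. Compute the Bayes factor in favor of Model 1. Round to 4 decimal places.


BF = P(data|M1) / P(data|M2)
= 0.6 / 0.54 = 1.1111

1.1111


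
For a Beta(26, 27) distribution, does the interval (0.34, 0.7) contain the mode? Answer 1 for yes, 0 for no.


Mode of Beta(a,b) = (a-1)/(a+b-2)
= (26-1)/(26+27-2) = 0.4902
Check: 0.34 <= 0.4902 <= 0.7?
Result: 1

1


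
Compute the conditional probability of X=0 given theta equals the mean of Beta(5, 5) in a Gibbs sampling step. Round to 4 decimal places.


Mean of Beta(5, 5) = 0.5
P(X=0 | theta=0.5) = 0.5

0.5


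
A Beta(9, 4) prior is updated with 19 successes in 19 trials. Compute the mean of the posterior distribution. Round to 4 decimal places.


After update: Beta(28, 4)
Mean = 28 / (28 + 4) = 28 / 32
= 0.875

0.875


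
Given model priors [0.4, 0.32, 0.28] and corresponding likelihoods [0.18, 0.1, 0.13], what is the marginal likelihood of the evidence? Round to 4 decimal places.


P(E) = sum_i P(M_i) P(E|M_i)
= 0.072 + 0.032 + 0.0364
= 0.1404

0.1404


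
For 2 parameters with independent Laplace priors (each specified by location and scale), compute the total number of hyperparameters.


A Laplace prior has 2 hyperparameters per parameter.
Total = 2 * 2 = 4

4


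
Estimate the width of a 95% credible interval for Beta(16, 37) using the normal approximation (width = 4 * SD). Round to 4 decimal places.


For Beta(a,b): Var = ab/((a+b)^2(a+b+1))
Var = 0.0039, SD = 0.0625
Approximate 95% CI width = 4 * 0.0625 = 0.2499

0.2499


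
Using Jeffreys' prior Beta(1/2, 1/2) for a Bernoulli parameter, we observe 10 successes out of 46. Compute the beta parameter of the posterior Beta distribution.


Conjugate update: Beta(0.5 + k, 0.5 + n - k).
k = 10, n - k = 36
Posterior beta = 0.5 + (n - k) = 0.5 + 36 = 36.5

36.5


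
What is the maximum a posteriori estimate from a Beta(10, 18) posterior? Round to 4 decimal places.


The MAP estimate equals the mode of the distribution.
Mode of Beta(a,b) = (a-1)/(a+b-2)
= 9/26
= 0.3462

0.3462


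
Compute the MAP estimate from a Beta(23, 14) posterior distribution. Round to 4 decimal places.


MAP = mode of Beta distribution
= (alpha - 1)/(alpha + beta - 2)
= (23-1)/(23+14-2)
= 22/35 = 0.6286

0.6286


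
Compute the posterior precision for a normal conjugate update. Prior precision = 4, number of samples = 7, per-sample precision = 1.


tau_post = tau_0 + n * tau
= 4 + 7 * 1 = 11

11


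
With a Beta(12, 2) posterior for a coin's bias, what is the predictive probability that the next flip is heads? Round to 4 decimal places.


The predictive probability equals the posterior mean.
P(next = heads) = alpha / (alpha + beta)
= 12 / 14 = 0.8571

0.8571


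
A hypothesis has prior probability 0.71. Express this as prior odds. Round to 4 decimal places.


Odds = P(H) / P(not H) = 0.71 / 0.29
= 2.4483

2.4483


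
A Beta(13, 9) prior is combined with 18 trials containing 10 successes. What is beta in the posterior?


In conjugate updating:
beta_posterior = beta_prior + (n - k)
= 9 + (18 - 10)
= 9 + 8 = 17

17


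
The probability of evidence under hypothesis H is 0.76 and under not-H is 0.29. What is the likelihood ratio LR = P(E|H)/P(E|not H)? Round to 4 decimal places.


LR = 0.76 / 0.29
= 2.6207

2.6207


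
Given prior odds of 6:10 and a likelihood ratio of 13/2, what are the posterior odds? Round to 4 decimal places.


Posterior odds = prior odds * LR
Prior odds = 6/10 = 0.6
LR = 13/2 = 6.5
Posterior odds = 0.6 * 6.5 = 3.9

3.9


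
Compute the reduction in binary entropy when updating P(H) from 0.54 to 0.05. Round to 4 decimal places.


H_before = -p*log2(p) - (1-p)*log2(1-p) for p=0.54: 0.9954
H_after for p=0.05: 0.2864
Reduction = 0.9954 - 0.2864 = 0.709

0.709


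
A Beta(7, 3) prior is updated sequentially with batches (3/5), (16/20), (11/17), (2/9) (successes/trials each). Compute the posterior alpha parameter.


Sequential conjugate updating is equivalent to a single batch update.
Total successes across all batches = 32
alpha_posterior = alpha_prior + total_successes = 7 + 32
= 39

39


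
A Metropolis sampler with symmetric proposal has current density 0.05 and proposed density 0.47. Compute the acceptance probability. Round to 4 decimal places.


For symmetric proposals, acceptance = min(1, pi(x*)/pi(x))
= min(1, 0.47/0.05)
= min(1, 9.4) = 1.0

1.0


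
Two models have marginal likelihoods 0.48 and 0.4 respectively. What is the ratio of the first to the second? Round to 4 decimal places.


Evidence ratio = 0.48 / 0.4
= 1.2

1.2


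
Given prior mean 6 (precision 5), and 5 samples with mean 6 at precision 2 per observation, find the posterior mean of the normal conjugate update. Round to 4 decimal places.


The posterior mean is a precision-weighted average of prior and data.
Post. prec. = 5 + 10 = 15
Post. mean = (30 + 60)/15 = 90/15 = 6.0

6.0


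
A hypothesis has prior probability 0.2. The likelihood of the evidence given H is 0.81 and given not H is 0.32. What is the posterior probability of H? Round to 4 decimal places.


Using Bayes' theorem:
P(E) = 0.2 * 0.81 + 0.8 * 0.32
P(E) = 0.418
P(H|E) = (0.2 * 0.81) / 0.418 = 0.3876

0.3876


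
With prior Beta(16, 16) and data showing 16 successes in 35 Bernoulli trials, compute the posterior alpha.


Conjugate update: alpha_posterior = alpha_prior + k
= 16 + 16 = 32

32


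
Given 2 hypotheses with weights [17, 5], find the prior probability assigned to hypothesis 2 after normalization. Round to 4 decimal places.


To normalize, divide each weight by the sum of all weights.
Sum = 22
Prior(H2) = 5/22 = 0.2273

0.2273


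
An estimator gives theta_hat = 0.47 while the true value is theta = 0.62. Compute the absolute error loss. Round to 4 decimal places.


The absolute error loss is |theta_hat - theta|
= |0.47 - 0.62|
= 0.15

0.15


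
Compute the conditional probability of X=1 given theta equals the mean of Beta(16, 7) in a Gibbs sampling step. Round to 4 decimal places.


Mean of Beta(16, 7) = 0.6957
P(X=1 | theta=0.6957) = 0.6957

0.6957


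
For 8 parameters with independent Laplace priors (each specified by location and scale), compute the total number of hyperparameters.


A Laplace prior has 2 hyperparameters per parameter.
Total = 8 * 2 = 16

16


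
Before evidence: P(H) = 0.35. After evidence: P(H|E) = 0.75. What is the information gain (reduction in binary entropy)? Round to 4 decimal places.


Prior entropy = 0.9341
Posterior entropy = 0.8113
Information gain = 0.9341 - 0.8113 = 0.1228

0.1228


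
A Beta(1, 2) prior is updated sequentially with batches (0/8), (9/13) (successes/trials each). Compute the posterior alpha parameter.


Sequential conjugate updating is equivalent to a single batch update.
Total successes across all batches = 9
alpha_posterior = alpha_prior + total_successes = 1 + 9
= 10

10


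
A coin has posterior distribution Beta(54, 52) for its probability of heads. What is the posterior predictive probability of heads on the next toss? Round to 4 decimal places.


Posterior predictive = E[theta] = alpha/(alpha+beta)
= 54/106
= 0.5094

0.5094


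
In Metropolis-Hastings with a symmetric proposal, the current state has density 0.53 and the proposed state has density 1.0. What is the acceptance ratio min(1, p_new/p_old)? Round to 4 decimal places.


Ratio = p_new / p_old = 1.0 / 0.53 = 1.8868
Acceptance = min(1, 1.8868) = 1.0

1.0


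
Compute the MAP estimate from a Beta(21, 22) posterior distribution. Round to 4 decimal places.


MAP = mode of Beta distribution
= (alpha - 1)/(alpha + beta - 2)
= (21-1)/(21+22-2)
= 20/41 = 0.4878

0.4878


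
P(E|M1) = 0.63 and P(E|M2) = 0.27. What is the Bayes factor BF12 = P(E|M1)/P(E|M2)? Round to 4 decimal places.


Bayes factor BF12 = P(E|M1) / P(E|M2)
= 0.63 / 0.27
= 2.3333

2.3333


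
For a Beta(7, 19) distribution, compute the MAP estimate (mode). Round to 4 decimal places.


MAP = mode = (a-1)/(a+b-2)
= (7-1)/(7+19-2)
= 6/24 = 0.25

0.25


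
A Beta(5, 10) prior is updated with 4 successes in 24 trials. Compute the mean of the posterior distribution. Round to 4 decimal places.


After update: Beta(9, 30)
Mean = 9 / (9 + 30) = 9 / 39
= 0.2308

0.2308


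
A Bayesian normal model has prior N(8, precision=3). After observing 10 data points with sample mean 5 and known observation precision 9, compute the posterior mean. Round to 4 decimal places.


Posterior mean = (prior_precision * prior_mean + n * data_precision * data_mean) / (prior_precision + n * data_precision)
Numerator = 3*8 + 10*9*5 = 474
Denominator = 3 + 10*9 = 93
Posterior mean = 5.0968

5.0968


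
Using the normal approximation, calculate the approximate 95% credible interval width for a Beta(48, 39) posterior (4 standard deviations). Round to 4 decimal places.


Var(Beta) = 48*39/(87^2 * 88) = 0.0028
SD = 0.053
Width ~ 4*SD = 0.2121

0.2121


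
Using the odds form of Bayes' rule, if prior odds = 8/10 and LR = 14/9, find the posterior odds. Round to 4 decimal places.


Bayes' rule in odds form: posterior odds = prior odds * LR
= (8 * 14) / (10 * 9)
= 112/90 = 1.2444

1.2444


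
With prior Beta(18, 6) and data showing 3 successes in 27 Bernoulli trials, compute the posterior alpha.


Conjugate update: alpha_posterior = alpha_prior + k
= 18 + 3 = 21

21


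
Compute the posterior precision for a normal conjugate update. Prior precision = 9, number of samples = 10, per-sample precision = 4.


tau_post = tau_0 + n * tau
= 9 + 10 * 4 = 49

49


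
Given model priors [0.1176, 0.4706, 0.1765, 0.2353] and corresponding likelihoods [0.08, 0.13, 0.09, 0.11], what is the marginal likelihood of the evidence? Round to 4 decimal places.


P(E) = sum_i P(M_i) P(E|M_i)
= 0.0094 + 0.0612 + 0.0159 + 0.0259
= 0.1124

0.1124


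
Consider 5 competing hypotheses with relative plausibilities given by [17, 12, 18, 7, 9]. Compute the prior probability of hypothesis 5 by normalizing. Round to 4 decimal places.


Sum of weights = 17 + 12 + 18 + 7 + 9 = 63
Normalized prior for H5 = 9 / 63
= 0.1429

0.1429


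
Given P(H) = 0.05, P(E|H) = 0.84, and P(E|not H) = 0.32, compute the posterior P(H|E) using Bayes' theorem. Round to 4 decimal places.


By Bayes' theorem: P(H|E) = P(E|H)*P(H) / P(E)
P(E) = P(E|H)*P(H) + P(E|not H)*P(not H)
P(E) = 0.84*0.05 + 0.32*0.95 = 0.346
P(H|E) = 0.84*0.05 / 0.346 = 0.1214

0.1214


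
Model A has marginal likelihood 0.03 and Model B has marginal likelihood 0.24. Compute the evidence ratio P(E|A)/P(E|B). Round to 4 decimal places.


Evidence ratio = P(E|A) / P(E|B)
= 0.03 / 0.24
= 0.125

0.125


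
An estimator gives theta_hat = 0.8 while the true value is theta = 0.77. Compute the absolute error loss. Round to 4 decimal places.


The absolute error loss is |theta_hat - theta|
= |0.8 - 0.77|
= 0.03

0.03


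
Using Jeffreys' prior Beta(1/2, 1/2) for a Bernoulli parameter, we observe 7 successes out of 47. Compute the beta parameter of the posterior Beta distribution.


Conjugate update: Beta(0.5 + k, 0.5 + n - k).
k = 7, n - k = 40
Posterior beta = 0.5 + (n - k) = 0.5 + 40 = 40.5

40.5


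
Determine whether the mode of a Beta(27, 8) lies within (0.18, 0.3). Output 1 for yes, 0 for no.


First find the mode: (a-1)/(a+b-2) = 0.7879
Is 0.7879 in (0.18, 0.3)? 0

0


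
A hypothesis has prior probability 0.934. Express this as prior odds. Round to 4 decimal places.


Odds = P(H) / P(not H) = 0.934 / 0.066
= 14.1515

14.1515


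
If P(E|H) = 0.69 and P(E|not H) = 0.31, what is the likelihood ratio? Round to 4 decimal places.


Likelihood ratio = P(E|H) / P(E|not H)
= 0.69 / 0.31
= 2.2258

2.2258


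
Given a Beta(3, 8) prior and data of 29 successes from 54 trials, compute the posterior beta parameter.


Number of failures = 54 - 29 = 25
Posterior beta = 8 + 25 = 33

33


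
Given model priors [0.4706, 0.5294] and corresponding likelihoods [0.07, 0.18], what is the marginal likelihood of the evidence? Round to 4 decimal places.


P(E) = sum_i P(M_i) P(E|M_i)
= 0.0329 + 0.0953
= 0.1282

0.1282


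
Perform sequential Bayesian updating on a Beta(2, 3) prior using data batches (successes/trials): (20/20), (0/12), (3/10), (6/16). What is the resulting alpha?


Accumulate successes: 29
Posterior alpha = prior alpha + sum of successes
= 2 + 29 = 31

31


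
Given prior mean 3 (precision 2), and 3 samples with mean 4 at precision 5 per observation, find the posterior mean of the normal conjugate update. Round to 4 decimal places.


The posterior mean is a precision-weighted average of prior and data.
Post. prec. = 2 + 15 = 17
Post. mean = (6 + 60)/17 = 66/17 = 3.8824

3.8824


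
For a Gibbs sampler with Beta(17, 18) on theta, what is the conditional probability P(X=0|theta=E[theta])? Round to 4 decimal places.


E[theta] = 17/(17+18) = 0.4857
P(X=0|theta) = 1 - theta = 0.5143

0.5143


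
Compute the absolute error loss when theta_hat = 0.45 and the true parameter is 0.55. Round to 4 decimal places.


L = |theta_hat - theta_true|
= |0.45 - 0.55| = 0.1

0.1


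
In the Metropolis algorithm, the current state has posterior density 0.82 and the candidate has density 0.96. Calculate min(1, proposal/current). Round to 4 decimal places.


Ratio = 0.96/0.82 = 1.1707
Acceptance probability = min(1, 1.1707)
= 1.0

1.0


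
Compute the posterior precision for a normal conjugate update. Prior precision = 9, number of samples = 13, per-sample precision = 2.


tau_post = tau_0 + n * tau
= 9 + 13 * 2 = 35

35


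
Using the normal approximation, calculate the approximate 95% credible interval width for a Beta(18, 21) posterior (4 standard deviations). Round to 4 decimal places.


Var(Beta) = 18*21/(39^2 * 40) = 0.0062
SD = 0.0788
Width ~ 4*SD = 0.3153

0.3153


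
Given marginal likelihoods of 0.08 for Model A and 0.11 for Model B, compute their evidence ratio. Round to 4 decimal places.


Ratio = ML(A) / ML(B) = 0.08/0.11
= 0.7273

0.7273


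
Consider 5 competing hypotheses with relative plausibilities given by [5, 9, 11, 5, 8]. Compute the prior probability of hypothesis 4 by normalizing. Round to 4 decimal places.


Sum of weights = 5 + 9 + 11 + 5 + 8 = 38
Normalized prior for H4 = 5 / 38
= 0.1316

0.1316


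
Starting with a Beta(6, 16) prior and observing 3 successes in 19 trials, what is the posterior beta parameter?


Posterior beta = prior beta + failures
Failures = 19 - 3 = 16
beta_post = 16 + 16 = 32

32


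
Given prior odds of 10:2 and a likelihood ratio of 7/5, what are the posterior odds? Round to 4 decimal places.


Posterior odds = prior odds * LR
Prior odds = 10/2 = 5.0
LR = 7/5 = 1.4
Posterior odds = 5.0 * 1.4 = 7.0

7.0


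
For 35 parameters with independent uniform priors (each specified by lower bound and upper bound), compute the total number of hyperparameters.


A uniform prior has 2 hyperparameters per parameter.
Total = 35 * 2 = 70

70


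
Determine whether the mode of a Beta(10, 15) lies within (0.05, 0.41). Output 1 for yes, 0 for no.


First find the mode: (a-1)/(a+b-2) = 0.3913
Is 0.3913 in (0.05, 0.41)? 1

1


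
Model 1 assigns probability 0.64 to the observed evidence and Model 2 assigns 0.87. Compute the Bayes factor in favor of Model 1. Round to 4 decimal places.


BF = P(data|M1) / P(data|M2)
= 0.64 / 0.87 = 0.7356

0.7356


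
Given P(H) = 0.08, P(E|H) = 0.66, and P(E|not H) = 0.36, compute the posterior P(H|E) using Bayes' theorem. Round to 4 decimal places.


By Bayes' theorem: P(H|E) = P(E|H)*P(H) / P(E)
P(E) = P(E|H)*P(H) + P(E|not H)*P(not H)
P(E) = 0.66*0.08 + 0.36*0.92 = 0.384
P(H|E) = 0.66*0.08 / 0.384 = 0.1375

0.1375


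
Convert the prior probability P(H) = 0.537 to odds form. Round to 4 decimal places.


P(not H) = 1 - 0.537 = 0.463
Odds = 0.537 / 0.463 = 1.1598

1.1598


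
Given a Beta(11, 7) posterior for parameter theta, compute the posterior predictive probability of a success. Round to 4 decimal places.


For a Beta-Bernoulli model, the predictive probability is the mean:
P(success) = 11/(11+7) = 11/18 = 0.6111

0.6111


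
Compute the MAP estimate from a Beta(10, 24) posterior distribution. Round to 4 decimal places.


MAP = mode of Beta distribution
= (alpha - 1)/(alpha + beta - 2)
= (10-1)/(10+24-2)
= 9/32 = 0.2812

0.2812


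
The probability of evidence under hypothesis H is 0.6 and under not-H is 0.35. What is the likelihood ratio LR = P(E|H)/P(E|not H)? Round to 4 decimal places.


LR = 0.6 / 0.35
= 1.7143

1.7143


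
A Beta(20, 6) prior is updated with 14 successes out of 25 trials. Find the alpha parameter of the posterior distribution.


In the Beta-Binomial conjugate update:
alpha_post = alpha_prior + successes
= 20 + 14
= 34

34


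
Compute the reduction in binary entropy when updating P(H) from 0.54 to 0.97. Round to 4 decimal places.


H_before = -p*log2(p) - (1-p)*log2(1-p) for p=0.54: 0.9954
H_after for p=0.97: 0.1944
Reduction = 0.9954 - 0.1944 = 0.801

0.801


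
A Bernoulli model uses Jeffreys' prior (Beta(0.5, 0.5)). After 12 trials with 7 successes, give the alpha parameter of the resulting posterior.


Posterior = Beta(prior_alpha + successes, prior_beta + failures)
= Beta(0.5 + 7, 0.5 + 5)
Posterior alpha = 0.5 + k = 0.5 + 7 = 7.5

7.5


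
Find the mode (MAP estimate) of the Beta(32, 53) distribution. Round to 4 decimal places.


For Beta(a,b) with a,b > 1:
Mode = (a-1)/(a+b-2) = (32-1)/(85-2)
= 31/83 = 0.3735

0.3735


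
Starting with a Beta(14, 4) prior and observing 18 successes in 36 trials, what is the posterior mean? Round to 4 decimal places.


Posterior parameters: alpha = 14 + 18 = 32
beta = 4 + 18 = 22
Posterior mean = alpha / (alpha + beta) = 32 / 54
= 0.5926

0.5926
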